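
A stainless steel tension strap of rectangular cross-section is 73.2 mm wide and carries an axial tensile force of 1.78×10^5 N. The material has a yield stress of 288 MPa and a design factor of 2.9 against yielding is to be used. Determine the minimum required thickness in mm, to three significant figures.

σ_allow = 288/2.9 = 99.31 MPa.
Required area A = F/σ_allow = 178000/99.31 = 1792 mm².
t = A/w = 1792/73.2 = 24.49 mm.

t = 24.5 mm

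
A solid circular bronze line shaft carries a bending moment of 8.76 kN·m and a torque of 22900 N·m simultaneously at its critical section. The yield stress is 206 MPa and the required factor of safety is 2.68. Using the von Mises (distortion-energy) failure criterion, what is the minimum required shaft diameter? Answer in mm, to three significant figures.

d = 142 mm

σ_allow = σ_y/n = 206/2.68 = 76.87 MPa.
For a solid shaft σ_b = 32M/(πd³) and τ = 16T/(πd³), so the von Mises stress is σ' = (16/πd³)·√(4M²+3T²).
√(4M²+3T²) = √(4×(8.760×10^6)² + 3×(2.290×10^7)²) = 4.336×10^7 N·mm.
d³ = 16×4.336×10^7/(π×76.87) = 2.873×10^6 mm³.
d = 142.2 mm.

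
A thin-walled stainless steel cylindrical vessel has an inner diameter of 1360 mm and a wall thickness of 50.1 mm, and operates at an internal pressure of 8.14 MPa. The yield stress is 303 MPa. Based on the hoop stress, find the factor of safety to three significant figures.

σ_h = pD/(2t) = 8.14×1360/(2×50.1) = 110.5 MPa.
n = 303/110.5 = 2.743.

n = 2.74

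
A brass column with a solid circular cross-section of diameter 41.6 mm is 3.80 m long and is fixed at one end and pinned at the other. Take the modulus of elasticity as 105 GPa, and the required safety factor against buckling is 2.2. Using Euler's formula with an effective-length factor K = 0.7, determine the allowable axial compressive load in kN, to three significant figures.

P_allow = 9.79 kN

I = πd⁴/64 = π×41.6⁴/64 = 147000 mm⁴.
Effective length L_e = KL = 0.7×3.80 m = 2660 mm.
Euler critical load P_cr = π²EI/L_e² = π²×105000×147000/2660² = 21530 N.
P_allow = P_cr/n = 21530/2.2 = 9787 N.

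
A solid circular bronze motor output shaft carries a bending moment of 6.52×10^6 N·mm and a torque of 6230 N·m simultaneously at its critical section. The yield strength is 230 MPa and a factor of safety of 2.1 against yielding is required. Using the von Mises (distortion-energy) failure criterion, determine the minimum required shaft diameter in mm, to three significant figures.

σ_allow = σ_y/n = 230/2.1 = 109.5 MPa.
For a solid shaft σ_b = 32M/(πd³) and τ = 16T/(πd³), so the von Mises stress is σ' = (16/πd³)·√(4M²+3T²).
√(4M²+3T²) = √(4×(6.520×10^6)² + 3×(6.230×10^6)²) = 1.693×10^7 N·mm.
d³ = 16×1.693×10^7/(π×109.5) = 787100 mm³.
d = 92.33 mm.

d = 92.3 mm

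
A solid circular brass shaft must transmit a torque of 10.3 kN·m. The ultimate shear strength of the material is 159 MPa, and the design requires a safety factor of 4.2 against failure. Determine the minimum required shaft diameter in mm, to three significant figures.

Allowable shear stress τ_allow = 159/4.2 = 37.86 MPa.
For a solid shaft τ = 16T/(πd³), so d³ = 16T/(π τ_allow) = 16×1.0300×10^7/(π×37.86) = 1.386×10^6 mm³.
d = (1.386×10^6)^(1/3) = 111.5 mm.

d = 111 mm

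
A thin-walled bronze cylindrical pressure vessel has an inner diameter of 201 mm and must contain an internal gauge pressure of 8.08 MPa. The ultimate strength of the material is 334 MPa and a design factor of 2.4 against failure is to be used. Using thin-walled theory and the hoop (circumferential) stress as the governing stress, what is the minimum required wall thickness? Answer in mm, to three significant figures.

σ_allow = 334/2.4 = 139.2 MPa.
Hoop stress σ_h = pD/(2t), so t = pD/(2σ_allow) = 8.08×201/(2×139.2) = 5.835 mm.

t = 5.84 mm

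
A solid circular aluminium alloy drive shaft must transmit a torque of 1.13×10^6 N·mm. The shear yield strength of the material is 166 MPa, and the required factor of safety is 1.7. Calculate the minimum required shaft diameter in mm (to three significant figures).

Allowable shear stress τ_allow = 166/1.7 = 97.65 MPa.
For a solid shaft τ = 16T/(πd³), so d³ = 16T/(π τ_allow) = 16×1130000/(π×97.65) = 58940 mm³.
d = (58940)^(1/3) = 38.92 mm.

d = 38.9 mm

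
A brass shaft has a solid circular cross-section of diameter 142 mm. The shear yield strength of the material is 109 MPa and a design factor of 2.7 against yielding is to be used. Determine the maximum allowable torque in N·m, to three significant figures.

T_allow = 22700 N·m

τ_allow = 109/2.7 = 40.37 MPa.
For a solid shaft T_allow = τ_allow·πd³/16; πd³/16 = π×142³/16 = 562200 mm³.
T_allow = 40.37×562200 = 2.270×10^7 N·mm = 22700 N·m.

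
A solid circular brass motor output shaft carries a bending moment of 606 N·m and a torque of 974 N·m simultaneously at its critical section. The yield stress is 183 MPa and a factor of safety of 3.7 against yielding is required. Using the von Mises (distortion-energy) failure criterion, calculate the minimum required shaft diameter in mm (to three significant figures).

σ_allow = σ_y/n = 183/3.7 = 49.46 MPa.
For a solid shaft σ_b = 32M/(πd³) and τ = 16T/(πd³), so the von Mises stress is σ' = (16/πd³)·√(4M²+3T²).
√(4M²+3T²) = √(4×(606000)² + 3×(974000)²) = 2.077×10^6 N·mm.
d³ = 16×2.077×10^6/(π×49.46) = 213900 mm³.
d = 59.80 mm.

d = 59.8 mm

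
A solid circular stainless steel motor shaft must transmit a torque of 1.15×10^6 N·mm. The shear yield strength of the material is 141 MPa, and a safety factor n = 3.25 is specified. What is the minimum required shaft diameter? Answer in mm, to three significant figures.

d = 51.3 mm

Allowable shear stress τ_allow = 141/3.25 = 43.38 MPa.
For a solid shaft τ = 16T/(πd³), so d³ = 16T/(π τ_allow) = 16×1150000/(π×43.38) = 135000 mm³.
d = (135000)^(1/3) = 51.30 mm.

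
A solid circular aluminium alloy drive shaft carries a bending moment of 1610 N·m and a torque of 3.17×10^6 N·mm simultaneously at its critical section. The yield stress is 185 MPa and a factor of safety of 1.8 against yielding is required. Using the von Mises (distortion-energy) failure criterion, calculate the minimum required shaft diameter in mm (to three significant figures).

σ_allow = σ_y/n = 185/1.8 = 102.8 MPa.
For a solid shaft σ_b = 32M/(πd³) and τ = 16T/(πd³), so the von Mises stress is σ' = (16/πd³)·√(4M²+3T²).
√(4M²+3T²) = √(4×(1.610×10^6)² + 3×(3.170×10^6)²) = 6.365×10^6 N·mm.
d³ = 16×6.365×10^6/(π×102.8) = 315400 mm³.
d = 68.07 mm.

d = 68.1 mm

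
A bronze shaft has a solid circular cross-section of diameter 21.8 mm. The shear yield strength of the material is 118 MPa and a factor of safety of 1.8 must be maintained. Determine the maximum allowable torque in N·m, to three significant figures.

T_allow = 133 N·m

τ_allow = 118/1.8 = 65.56 MPa.
For a solid shaft T_allow = τ_allow·πd³/16; πd³/16 = π×21.8³/16 = 2034 mm³.
T_allow = 65.56×2034 = 133400 N·mm = 133.4 N·m.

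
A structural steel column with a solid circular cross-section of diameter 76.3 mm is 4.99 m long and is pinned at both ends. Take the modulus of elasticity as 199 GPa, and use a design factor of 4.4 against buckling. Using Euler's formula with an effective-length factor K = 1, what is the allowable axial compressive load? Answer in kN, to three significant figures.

P_allow = 29.8 kN

I = πd⁴/64 = π×76.3⁴/64 = 1.664×10^6 mm⁴.
Effective length L_e = KL = 1×4.99 m = 4990 mm.
Euler critical load P_cr = π²EI/L_e² = π²×199000×1.664×10^6/4990² = 131200 N.
P_allow = P_cr/n = 131200/4.4 = 29820 N.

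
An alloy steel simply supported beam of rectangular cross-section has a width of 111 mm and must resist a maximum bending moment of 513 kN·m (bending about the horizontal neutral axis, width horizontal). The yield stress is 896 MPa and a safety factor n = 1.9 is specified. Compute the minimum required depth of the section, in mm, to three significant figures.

h = 242 mm

σ_allow = 896/1.9 = 471.6 MPa.
For a rectangular section σ = 6M/(bh²), so h² = 6M/(b σ_allow) = 6×5.1300×10^8/(111×471.6) = 58800 mm².
h = 242.5 mm.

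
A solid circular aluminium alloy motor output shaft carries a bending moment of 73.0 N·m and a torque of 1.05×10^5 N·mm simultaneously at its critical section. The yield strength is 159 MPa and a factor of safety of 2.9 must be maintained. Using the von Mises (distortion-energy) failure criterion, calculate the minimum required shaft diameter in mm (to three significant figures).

d = 27.9 mm

σ_allow = σ_y/n = 159/2.9 = 54.83 MPa.
For a solid shaft σ_b = 32M/(πd³) and τ = 16T/(πd³), so the von Mises stress is σ' = (16/πd³)·√(4M²+3T²).
√(4M²+3T²) = √(4×(73000)² + 3×(105000)²) = 233200 N·mm.
d³ = 16×233200/(π×54.83) = 21660 mm³.
d = 27.88 mm.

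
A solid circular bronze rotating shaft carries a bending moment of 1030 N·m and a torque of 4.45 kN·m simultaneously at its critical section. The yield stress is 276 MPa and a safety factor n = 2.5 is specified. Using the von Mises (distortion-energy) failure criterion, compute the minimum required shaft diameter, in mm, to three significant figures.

σ_allow = σ_y/n = 276/2.5 = 110.4 MPa.
For a solid shaft σ_b = 32M/(πd³) and τ = 16T/(πd³), so the von Mises stress is σ' = (16/πd³)·√(4M²+3T²).
√(4M²+3T²) = √(4×(1.030×10^6)² + 3×(4.450×10^6)²) = 7.978×10^6 N·mm.
d³ = 16×7.978×10^6/(π×110.4) = 368000 mm³.
d = 71.66 mm.

d = 71.7 mm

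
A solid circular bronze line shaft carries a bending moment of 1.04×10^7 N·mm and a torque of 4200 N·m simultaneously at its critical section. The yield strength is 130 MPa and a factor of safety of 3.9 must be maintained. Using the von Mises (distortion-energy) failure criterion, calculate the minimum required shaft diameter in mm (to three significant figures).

σ_allow = σ_y/n = 130/3.9 = 33.33 MPa.
For a solid shaft σ_b = 32M/(πd³) and τ = 16T/(πd³), so the von Mises stress is σ' = (16/πd³)·√(4M²+3T²).
√(4M²+3T²) = √(4×(1.040×10^7)² + 3×(4.200×10^6)²) = 2.204×10^7 N·mm.
d³ = 16×2.204×10^7/(π×33.33) = 3.367×10^6 mm³.
d = 149.9 mm.

d = 150 mm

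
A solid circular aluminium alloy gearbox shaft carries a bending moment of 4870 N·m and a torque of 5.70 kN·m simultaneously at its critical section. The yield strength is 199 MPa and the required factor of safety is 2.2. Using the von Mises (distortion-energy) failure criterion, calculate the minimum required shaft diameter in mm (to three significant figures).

σ_allow = σ_y/n = 199/2.2 = 90.45 MPa.
For a solid shaft σ_b = 32M/(πd³) and τ = 16T/(πd³), so the von Mises stress is σ' = (16/πd³)·√(4M²+3T²).
√(4M²+3T²) = √(4×(4.870×10^6)² + 3×(5.700×10^6)²) = 1.387×10^7 N·mm.
d³ = 16×1.387×10^7/(π×90.45) = 780900 mm³.
d = 92.09 mm.

d = 92.1 mm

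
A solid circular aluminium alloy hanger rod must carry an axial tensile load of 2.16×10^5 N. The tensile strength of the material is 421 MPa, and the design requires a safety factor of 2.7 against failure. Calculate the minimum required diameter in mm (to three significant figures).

d = 42.0 mm

Allowable stress σ_allow = 421/2.7 = 155.9 MPa.
Required area A = F/σ_allow = 216000/155.9 = 1385 mm².
A = πd²/4 → d = √(4A/π) = 42.00 mm.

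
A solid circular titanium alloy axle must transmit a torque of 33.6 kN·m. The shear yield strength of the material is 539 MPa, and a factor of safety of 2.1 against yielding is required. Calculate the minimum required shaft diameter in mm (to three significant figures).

d = 87.4 mm

Allowable shear stress τ_allow = 539/2.1 = 256.7 MPa.
For a solid shaft τ = 16T/(πd³), so d³ = 16T/(π τ_allow) = 16×3.3600×10^7/(π×256.7) = 666700 mm³.
d = (666700)^(1/3) = 87.36 mm.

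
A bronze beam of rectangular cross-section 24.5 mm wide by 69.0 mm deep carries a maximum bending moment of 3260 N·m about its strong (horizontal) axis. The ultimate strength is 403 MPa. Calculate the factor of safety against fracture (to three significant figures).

Section modulus S = bh²/6 = 24.5×69.0²/6 = 19440 mm³.
σ = M/S = 3260000/19440 = 167.7 MPa.
n = 403/167.7 = 2.403.

n = 2.40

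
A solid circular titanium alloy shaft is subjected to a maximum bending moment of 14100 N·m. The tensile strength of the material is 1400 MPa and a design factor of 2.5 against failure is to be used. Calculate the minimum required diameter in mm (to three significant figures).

d = 63.5 mm

σ_allow = 1400/2.5 = 560.0 MPa.
For a solid circular section σ = 32M/(πd³), so d³ = 32M/(π σ_allow) = 32×1.4100×10^7/(π×560.0) = 256500 mm³.
d = 63.53 mm.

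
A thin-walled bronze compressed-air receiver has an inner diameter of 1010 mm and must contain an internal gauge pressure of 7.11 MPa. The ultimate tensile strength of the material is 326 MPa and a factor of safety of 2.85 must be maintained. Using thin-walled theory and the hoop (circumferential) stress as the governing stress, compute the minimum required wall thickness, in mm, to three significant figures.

σ_allow = 326/2.85 = 114.4 MPa.
Hoop stress σ_h = pD/(2t), so t = pD/(2σ_allow) = 7.11×1010/(2×114.4) = 31.39 mm.

t = 31.4 mm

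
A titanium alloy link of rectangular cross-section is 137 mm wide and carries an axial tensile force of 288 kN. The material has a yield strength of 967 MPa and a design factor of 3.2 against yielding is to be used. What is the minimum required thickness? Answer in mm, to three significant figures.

σ_allow = 967/3.2 = 302.2 MPa.
Required area A = F/σ_allow = 288000/302.2 = 953.1 mm².
t = A/w = 953.1/137 = 6.957 mm.

t = 6.96 mm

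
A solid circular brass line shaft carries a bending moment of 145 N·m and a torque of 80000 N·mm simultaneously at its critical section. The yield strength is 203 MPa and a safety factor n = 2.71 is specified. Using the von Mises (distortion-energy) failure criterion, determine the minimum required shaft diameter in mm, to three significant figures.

d = 28.0 mm

σ_allow = σ_y/n = 203/2.71 = 74.91 MPa.
For a solid shaft σ_b = 32M/(πd³) and τ = 16T/(πd³), so the von Mises stress is σ' = (16/πd³)·√(4M²+3T²).
√(4M²+3T²) = √(4×(145000)² + 3×(80000)²) = 321400 N·mm.
d³ = 16×321400/(π×74.91) = 21850 mm³.
d = 27.96 mm.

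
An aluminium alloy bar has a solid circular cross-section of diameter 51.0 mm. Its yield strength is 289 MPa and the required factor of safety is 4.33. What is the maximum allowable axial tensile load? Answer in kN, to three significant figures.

σ_allow = 289/4.33 = 66.74 MPa.
A = πd²/4 = π×51.0²/4 = 2043 mm².
F_allow = σ_allow × A = 66.74×2043 = 136300 N.

F_allow = 136 kN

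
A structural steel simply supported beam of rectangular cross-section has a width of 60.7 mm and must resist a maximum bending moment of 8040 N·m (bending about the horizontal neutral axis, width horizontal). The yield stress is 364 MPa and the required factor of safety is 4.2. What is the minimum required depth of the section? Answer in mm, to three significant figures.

σ_allow = 364/4.2 = 86.67 MPa.
For a rectangular section σ = 6M/(bh²), so h² = 6M/(b σ_allow) = 6×8040000/(60.7×86.67) = 9170 mm².
h = 95.76 mm.

h = 95.8 mm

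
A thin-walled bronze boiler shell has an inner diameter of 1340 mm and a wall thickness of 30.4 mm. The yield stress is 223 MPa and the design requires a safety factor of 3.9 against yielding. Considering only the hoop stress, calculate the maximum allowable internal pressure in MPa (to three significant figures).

σ_allow = 223/3.9 = 57.18 MPa.
σ_h = pD/(2t) → p_allow = 2σ_allow t/D = 2×57.18×30.4/1340 = 2.594 MPa.

p_allow = 2.59 MPa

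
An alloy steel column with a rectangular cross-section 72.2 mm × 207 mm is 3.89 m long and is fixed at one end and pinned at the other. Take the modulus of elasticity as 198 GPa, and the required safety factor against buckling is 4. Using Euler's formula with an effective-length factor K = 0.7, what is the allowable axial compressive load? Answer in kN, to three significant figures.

Buckling occurs about the weak axis: I_min = h·b³/12 = 207×72.2³/12 = 6.492×10^6 mm⁴ (b = 72.2 mm is the smaller dimension).
Effective length L_e = KL = 0.7×3.89 m = 2723 mm.
Euler critical load P_cr = π²EI/L_e² = π²×198000×6.492×10^6/2723² = 1.711×10^6 N.
P_allow = P_cr/n = 1.711×10^6/4 = 427800 N.

P_allow = 428 kN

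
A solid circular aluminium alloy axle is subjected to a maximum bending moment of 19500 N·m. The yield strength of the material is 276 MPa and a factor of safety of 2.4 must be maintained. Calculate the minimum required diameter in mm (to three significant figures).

d = 120 mm

σ_allow = 276/2.4 = 115.0 MPa.
For a solid circular section σ = 32M/(πd³), so d³ = 32M/(π σ_allow) = 32×1.9500×10^7/(π×115.0) = 1.727×10^6 mm³.
d = 120.0 mm.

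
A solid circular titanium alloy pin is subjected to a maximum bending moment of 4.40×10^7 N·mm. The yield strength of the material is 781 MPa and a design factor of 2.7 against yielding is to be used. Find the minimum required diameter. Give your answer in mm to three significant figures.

d = 116 mm

σ_allow = 781/2.7 = 289.3 MPa.
For a solid circular section σ = 32M/(πd³), so d³ = 32M/(π σ_allow) = 32×4.4000×10^7/(π×289.3) = 1.549×10^6 mm³.
d = 115.7 mm.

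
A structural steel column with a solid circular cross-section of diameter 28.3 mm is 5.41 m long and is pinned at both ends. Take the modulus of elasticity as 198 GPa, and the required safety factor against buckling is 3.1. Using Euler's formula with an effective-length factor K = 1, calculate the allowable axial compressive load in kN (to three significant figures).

P_allow = 0.678 kN

I = πd⁴/64 = π×28.3⁴/64 = 31490 mm⁴.
Effective length L_e = KL = 1×5.41 m = 5410 mm.
Euler critical load P_cr = π²EI/L_e² = π²×198000×31490/5410² = 2102 N.
P_allow = P_cr/n = 2102/3.1 = 678.1 N.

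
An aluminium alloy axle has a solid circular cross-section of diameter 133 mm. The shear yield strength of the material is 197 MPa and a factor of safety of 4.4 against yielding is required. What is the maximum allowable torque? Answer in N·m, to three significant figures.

T_allow = 20700 N·m

τ_allow = 197/4.4 = 44.77 MPa.
For a solid shaft T_allow = τ_allow·πd³/16; πd³/16 = π×133³/16 = 461900 mm³.
T_allow = 44.77×461900 = 2.068×10^7 N·mm = 20680 N·m.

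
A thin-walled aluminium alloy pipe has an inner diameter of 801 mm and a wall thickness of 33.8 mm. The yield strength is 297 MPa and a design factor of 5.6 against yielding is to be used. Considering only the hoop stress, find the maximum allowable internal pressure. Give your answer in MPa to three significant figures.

σ_allow = 297/5.6 = 53.04 MPa.
σ_h = pD/(2t) → p_allow = 2σ_allow t/D = 2×53.04×33.8/801 = 4.476 MPa.

p_allow = 4.48 MPa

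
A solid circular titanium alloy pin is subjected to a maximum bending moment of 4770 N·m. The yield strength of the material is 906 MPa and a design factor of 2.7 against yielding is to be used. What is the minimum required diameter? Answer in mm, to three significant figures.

d = 52.5 mm

σ_allow = 906/2.7 = 335.6 MPa.
For a solid circular section σ = 32M/(πd³), so d³ = 32M/(π σ_allow) = 32×4770000/(π×335.6) = 144800 mm³.
d = 52.51 mm.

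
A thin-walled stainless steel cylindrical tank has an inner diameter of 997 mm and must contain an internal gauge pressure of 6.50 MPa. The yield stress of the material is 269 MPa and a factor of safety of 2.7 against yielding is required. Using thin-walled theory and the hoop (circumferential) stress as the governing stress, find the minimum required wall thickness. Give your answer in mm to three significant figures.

t = 32.5 mm

σ_allow = 269/2.7 = 99.63 MPa.
Hoop stress σ_h = pD/(2t), so t = pD/(2σ_allow) = 6.50×997/(2×99.63) = 32.52 mm.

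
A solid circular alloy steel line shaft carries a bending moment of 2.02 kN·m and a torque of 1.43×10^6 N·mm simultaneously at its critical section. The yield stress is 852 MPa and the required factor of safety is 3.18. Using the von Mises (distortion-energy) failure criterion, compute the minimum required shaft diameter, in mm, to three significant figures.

d = 44.8 mm

σ_allow = σ_y/n = 852/3.18 = 267.9 MPa.
For a solid shaft σ_b = 32M/(πd³) and τ = 16T/(πd³), so the von Mises stress is σ' = (16/πd³)·√(4M²+3T²).
√(4M²+3T²) = √(4×(2.020×10^6)² + 3×(1.430×10^6)²) = 4.739×10^6 N·mm.
d³ = 16×4.739×10^6/(π×267.9) = 90080 mm³.
d = 44.83 mm.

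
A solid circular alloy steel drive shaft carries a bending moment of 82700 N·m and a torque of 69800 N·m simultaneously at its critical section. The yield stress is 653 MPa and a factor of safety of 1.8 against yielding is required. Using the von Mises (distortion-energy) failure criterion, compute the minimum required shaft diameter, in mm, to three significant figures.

σ_allow = σ_y/n = 653/1.8 = 362.8 MPa.
For a solid shaft σ_b = 32M/(πd³) and τ = 16T/(πd³), so the von Mises stress is σ' = (16/πd³)·√(4M²+3T²).
√(4M²+3T²) = √(4×(8.270×10^7)² + 3×(6.980×10^7)²) = 2.049×10^8 N·mm.
d³ = 16×2.049×10^8/(π×362.8) = 2.876×10^6 mm³.
d = 142.2 mm.

d = 142 mm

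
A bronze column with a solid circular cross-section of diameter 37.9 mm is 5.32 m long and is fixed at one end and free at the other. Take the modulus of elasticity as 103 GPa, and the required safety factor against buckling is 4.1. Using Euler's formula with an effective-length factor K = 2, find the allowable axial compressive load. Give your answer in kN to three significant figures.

I = πd⁴/64 = π×37.9⁴/64 = 101300 mm⁴.
Effective length L_e = KL = 2×5.32 m = 10640 mm.
Euler critical load P_cr = π²EI/L_e² = π²×103000×101300/10640² = 909.5 N.
P_allow = P_cr/n = 909.5/4.1 = 221.8 N.

P_allow = 0.222 kN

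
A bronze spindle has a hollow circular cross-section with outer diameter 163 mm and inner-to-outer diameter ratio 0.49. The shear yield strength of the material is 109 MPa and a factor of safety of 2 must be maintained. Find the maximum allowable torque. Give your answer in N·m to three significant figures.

T_allow = 43700 N·m

τ_allow = 109/2 = 54.50 MPa.
For a hollow shaft T_allow = τ_allow·πd_o³(1−k⁴)/16 with 1−k⁴ = 0.9424, so πd_o³(1−k⁴)/16 = 801300 mm³.
T_allow = 54.50×801300 = 4.367×10^7 N·mm = 43670 N·m.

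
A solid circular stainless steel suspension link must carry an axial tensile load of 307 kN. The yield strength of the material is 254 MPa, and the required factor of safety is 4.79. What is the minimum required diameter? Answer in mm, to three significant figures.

Allowable stress σ_allow = 254/4.79 = 53.03 MPa.
Required area A = F/σ_allow = 307000/53.03 = 5789 mm².
A = πd²/4 → d = √(4A/π) = 85.86 mm.

d = 85.9 mm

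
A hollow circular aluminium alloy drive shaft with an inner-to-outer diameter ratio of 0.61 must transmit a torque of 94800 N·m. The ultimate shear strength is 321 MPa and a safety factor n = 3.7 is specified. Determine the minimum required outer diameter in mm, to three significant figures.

d_o = 186 mm

τ_allow = 321/3.7 = 86.76 MPa.
For a hollow shaft τ = 16T/[πd_o³(1−k⁴)] with k = 0.61, so 1−k⁴ = 0.8615.
d_o³ = 16T/[π τ_allow (1−k⁴)] = 16×9.4800×10^7/(π×86.76×0.8615) = 6.459×10^6 mm³.
d_o = 186.2 mm.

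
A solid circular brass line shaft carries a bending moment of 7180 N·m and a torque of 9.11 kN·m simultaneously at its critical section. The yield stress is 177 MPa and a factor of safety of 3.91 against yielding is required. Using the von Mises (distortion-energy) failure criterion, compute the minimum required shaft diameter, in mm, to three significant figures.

d = 134 mm

σ_allow = σ_y/n = 177/3.91 = 45.27 MPa.
For a solid shaft σ_b = 32M/(πd³) and τ = 16T/(πd³), so the von Mises stress is σ' = (16/πd³)·√(4M²+3T²).
√(4M²+3T²) = √(4×(7.180×10^6)² + 3×(9.110×10^6)²) = 2.134×10^7 N·mm.
d³ = 16×2.134×10^7/(π×45.27) = 2.400×10^6 mm³.
d = 133.9 mm.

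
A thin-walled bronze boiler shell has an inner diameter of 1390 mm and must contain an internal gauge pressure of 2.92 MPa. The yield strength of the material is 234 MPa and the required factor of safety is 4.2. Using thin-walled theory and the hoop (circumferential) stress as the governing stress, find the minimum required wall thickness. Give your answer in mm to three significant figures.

σ_allow = 234/4.2 = 55.71 MPa.
Hoop stress σ_h = pD/(2t), so t = pD/(2σ_allow) = 2.92×1390/(2×55.71) = 36.43 mm.

t = 36.4 mm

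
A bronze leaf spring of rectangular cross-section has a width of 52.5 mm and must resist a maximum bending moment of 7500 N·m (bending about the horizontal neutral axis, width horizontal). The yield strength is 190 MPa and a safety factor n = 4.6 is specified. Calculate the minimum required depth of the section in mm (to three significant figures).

σ_allow = 190/4.6 = 41.30 MPa.
For a rectangular section σ = 6M/(bh²), so h² = 6M/(b σ_allow) = 6×7500000/(52.5×41.30) = 20750 mm².
h = 144.1 mm.

h = 144 mm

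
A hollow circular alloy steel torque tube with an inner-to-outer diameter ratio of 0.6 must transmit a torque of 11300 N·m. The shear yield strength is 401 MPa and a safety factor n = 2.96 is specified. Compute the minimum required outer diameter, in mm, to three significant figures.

τ_allow = 401/2.96 = 135.5 MPa.
For a hollow shaft τ = 16T/[πd_o³(1−k⁴)] with k = 0.6, so 1−k⁴ = 0.8704.
d_o³ = 16T/[π τ_allow (1−k⁴)] = 16×1.1300×10^7/(π×135.5×0.8704) = 488100 mm³.
d_o = 78.73 mm.

d_o = 78.7 mm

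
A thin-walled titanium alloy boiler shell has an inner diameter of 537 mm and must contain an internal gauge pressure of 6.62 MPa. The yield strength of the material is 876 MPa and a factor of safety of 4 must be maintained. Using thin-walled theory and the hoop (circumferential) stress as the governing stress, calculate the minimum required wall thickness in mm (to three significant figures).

t = 8.12 mm

σ_allow = 876/4 = 219.0 MPa.
Hoop stress σ_h = pD/(2t), so t = pD/(2σ_allow) = 6.62×537/(2×219.0) = 8.116 mm.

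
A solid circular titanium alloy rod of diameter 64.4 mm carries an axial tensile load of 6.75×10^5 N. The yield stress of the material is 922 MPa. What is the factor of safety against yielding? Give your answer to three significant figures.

A = πd²/4 = 3257 mm².
σ = F/A = 675000/3257 = 207.2 MPa.
n = 922/207.2 = 4.449.

n = 4.45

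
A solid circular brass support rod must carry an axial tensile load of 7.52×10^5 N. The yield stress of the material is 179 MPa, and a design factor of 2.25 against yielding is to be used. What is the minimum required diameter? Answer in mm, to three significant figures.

Allowable stress σ_allow = 179/2.25 = 79.56 MPa.
Required area A = F/σ_allow = 752000/79.56 = 9453 mm².
A = πd²/4 → d = √(4A/π) = 109.7 mm.

d = 110 mm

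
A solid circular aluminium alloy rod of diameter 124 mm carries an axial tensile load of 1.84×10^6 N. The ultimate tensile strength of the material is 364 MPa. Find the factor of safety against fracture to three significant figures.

n = 2.39

A = πd²/4 = 12080 mm².
σ = F/A = 1840000/12080 = 152.4 MPa.
n = 364/152.4 = 2.389.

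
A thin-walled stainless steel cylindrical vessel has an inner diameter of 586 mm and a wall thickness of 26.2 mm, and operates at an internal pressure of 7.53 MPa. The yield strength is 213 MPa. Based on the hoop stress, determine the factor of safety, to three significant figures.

σ_h = pD/(2t) = 7.53×586/(2×26.2) = 84.21 MPa.
n = 213/84.21 = 2.529.

n = 2.53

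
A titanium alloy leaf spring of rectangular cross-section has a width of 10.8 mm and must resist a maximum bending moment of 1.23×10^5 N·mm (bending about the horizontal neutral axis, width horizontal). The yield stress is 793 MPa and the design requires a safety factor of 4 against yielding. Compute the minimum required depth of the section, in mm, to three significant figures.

h = 18.6 mm

σ_allow = 793/4 = 198.2 MPa.
For a rectangular section σ = 6M/(bh²), so h² = 6M/(b σ_allow) = 6×123000/(10.8×198.2) = 344.7 mm².
h = 18.57 mm.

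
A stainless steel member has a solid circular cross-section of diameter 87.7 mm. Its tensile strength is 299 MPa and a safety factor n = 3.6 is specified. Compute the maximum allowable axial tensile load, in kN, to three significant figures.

σ_allow = 299/3.6 = 83.06 MPa.
A = πd²/4 = π×87.7²/4 = 6041 mm².
F_allow = σ_allow × A = 83.06×6041 = 501700 N.

F_allow = 502 kN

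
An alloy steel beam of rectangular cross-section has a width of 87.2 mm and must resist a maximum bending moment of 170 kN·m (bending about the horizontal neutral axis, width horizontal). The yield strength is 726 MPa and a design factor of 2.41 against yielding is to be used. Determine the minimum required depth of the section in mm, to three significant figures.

σ_allow = 726/2.41 = 301.2 MPa.
For a rectangular section σ = 6M/(bh²), so h² = 6M/(b σ_allow) = 6×1.7000×10^8/(87.2×301.2) = 38830 mm².
h = 197.1 mm.

h = 197 mm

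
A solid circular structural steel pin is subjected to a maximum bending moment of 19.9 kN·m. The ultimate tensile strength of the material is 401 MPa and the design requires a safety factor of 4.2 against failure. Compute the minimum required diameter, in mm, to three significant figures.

d = 129 mm

σ_allow = 401/4.2 = 95.48 MPa.
For a solid circular section σ = 32M/(πd³), so d³ = 32M/(π σ_allow) = 32×1.9900×10^7/(π×95.48) = 2.123×10^6 mm³.
d = 128.5 mm.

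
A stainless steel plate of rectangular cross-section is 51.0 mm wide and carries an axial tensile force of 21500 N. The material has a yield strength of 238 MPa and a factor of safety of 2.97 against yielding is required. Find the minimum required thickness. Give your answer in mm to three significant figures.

t = 5.26 mm

σ_allow = 238/2.97 = 80.13 MPa.
Required area A = F/σ_allow = 21500/80.13 = 268.3 mm².
t = A/w = 268.3/51.0 = 5.261 mm.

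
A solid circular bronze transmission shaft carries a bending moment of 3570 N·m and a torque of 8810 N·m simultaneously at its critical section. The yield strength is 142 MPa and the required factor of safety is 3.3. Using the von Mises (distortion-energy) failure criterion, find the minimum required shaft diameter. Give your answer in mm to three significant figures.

d = 126 mm

σ_allow = σ_y/n = 142/3.3 = 43.03 MPa.
For a solid shaft σ_b = 32M/(πd³) and τ = 16T/(πd³), so the von Mises stress is σ' = (16/πd³)·√(4M²+3T²).
√(4M²+3T²) = √(4×(3.570×10^6)² + 3×(8.810×10^6)²) = 1.685×10^7 N·mm.
d³ = 16×1.685×10^7/(π×43.03) = 1.994×10^6 mm³.
d = 125.9 mm.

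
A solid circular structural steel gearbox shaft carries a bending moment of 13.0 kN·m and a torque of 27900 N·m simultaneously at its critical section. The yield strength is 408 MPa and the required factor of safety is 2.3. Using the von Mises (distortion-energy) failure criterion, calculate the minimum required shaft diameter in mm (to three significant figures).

d = 116 mm

σ_allow = σ_y/n = 408/2.3 = 177.4 MPa.
For a solid shaft σ_b = 32M/(πd³) and τ = 16T/(πd³), so the von Mises stress is σ' = (16/πd³)·√(4M²+3T²).
√(4M²+3T²) = √(4×(1.300×10^7)² + 3×(2.790×10^7)²) = 5.487×10^7 N·mm.
d³ = 16×5.487×10^7/(π×177.4) = 1.575×10^6 mm³.
d = 116.4 mm.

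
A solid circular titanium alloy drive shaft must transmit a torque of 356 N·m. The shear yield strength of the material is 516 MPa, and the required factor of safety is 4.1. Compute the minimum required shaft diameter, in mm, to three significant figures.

Allowable shear stress τ_allow = 516/4.1 = 125.9 MPa.
For a solid shaft τ = 16T/(πd³), so d³ = 16T/(π τ_allow) = 16×356000/(π×125.9) = 14410 mm³.
d = (14410)^(1/3) = 24.33 mm.

d = 24.3 mm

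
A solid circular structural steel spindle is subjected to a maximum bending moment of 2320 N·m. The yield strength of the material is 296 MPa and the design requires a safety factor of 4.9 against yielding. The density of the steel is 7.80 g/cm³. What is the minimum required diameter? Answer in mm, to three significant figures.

d = 73.1 mm

σ_allow = 296/4.9 = 60.41 MPa.
For a solid circular section σ = 32M/(πd³), so d³ = 32M/(π σ_allow) = 32×2320000/(π×60.41) = 391200 mm³.
d = 73.14 mm.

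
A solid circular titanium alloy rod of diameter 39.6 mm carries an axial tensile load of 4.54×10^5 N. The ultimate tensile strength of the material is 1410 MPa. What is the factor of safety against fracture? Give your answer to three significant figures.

n = 3.83

A = πd²/4 = 1232 mm².
σ = F/A = 454000/1232 = 368.6 MPa.
n = 1410/368.6 = 3.825.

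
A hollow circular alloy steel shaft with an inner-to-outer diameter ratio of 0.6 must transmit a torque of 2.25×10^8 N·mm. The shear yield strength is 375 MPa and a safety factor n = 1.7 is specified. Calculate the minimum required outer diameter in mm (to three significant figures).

τ_allow = 375/1.7 = 220.6 MPa.
For a hollow shaft τ = 16T/[πd_o³(1−k⁴)] with k = 0.6, so 1−k⁴ = 0.8704.
d_o³ = 16T/[π τ_allow (1−k⁴)] = 16×2.2500×10^8/(π×220.6×0.8704) = 5.968×10^6 mm³.
d_o = 181.4 mm.

d_o = 181 mm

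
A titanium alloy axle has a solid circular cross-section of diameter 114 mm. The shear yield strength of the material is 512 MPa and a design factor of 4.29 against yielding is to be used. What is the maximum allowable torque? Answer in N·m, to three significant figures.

T_allow = 34700 N·m

τ_allow = 512/4.29 = 119.3 MPa.
For a solid shaft T_allow = τ_allow·πd³/16; πd³/16 = π×114³/16 = 290900 mm³.
T_allow = 119.3×290900 = 3.472×10^7 N·mm = 34720 N·m.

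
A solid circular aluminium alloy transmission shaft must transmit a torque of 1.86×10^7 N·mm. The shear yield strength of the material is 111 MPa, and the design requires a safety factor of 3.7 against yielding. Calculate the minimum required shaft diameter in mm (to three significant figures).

Allowable shear stress τ_allow = 111/3.7 = 30.00 MPa.
For a solid shaft τ = 16T/(πd³), so d³ = 16T/(π τ_allow) = 16×1.8600×10^7/(π×30.00) = 3.158×10^6 mm³.
d = (3.158×10^6)^(1/3) = 146.7 mm.

d = 147 mm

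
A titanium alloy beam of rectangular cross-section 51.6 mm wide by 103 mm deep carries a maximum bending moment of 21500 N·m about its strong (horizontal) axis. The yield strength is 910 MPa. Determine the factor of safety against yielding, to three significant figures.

n = 3.86

Section modulus S = bh²/6 = 51.6×103²/6 = 91240 mm³.
σ = M/S = 2.1500×10^7/91240 = 235.6 MPa.
n = 910/235.6 = 3.862.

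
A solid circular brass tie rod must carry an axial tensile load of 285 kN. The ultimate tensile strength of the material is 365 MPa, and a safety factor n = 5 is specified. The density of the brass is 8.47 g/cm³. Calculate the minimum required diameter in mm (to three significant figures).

d = 70.5 mm

Allowable stress σ_allow = 365/5 = 73.00 MPa.
Required area A = F/σ_allow = 285000/73.00 = 3904 mm².
A = πd²/4 → d = √(4A/π) = 70.50 mm.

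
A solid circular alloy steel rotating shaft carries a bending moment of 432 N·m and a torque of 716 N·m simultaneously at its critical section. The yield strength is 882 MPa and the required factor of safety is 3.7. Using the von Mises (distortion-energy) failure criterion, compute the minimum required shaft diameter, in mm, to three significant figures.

d = 31.8 mm

σ_allow = σ_y/n = 882/3.7 = 238.4 MPa.
For a solid shaft σ_b = 32M/(πd³) and τ = 16T/(πd³), so the von Mises stress is σ' = (16/πd³)·√(4M²+3T²).
√(4M²+3T²) = √(4×(432000)² + 3×(716000)²) = 1.511×10^6 N·mm.
d³ = 16×1.511×10^6/(π×238.4) = 32290 mm³.
d = 31.84 mm.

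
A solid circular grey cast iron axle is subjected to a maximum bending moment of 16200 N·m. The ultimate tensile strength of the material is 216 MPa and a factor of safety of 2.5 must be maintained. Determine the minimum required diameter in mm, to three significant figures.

d = 124 mm

σ_allow = 216/2.5 = 86.40 MPa.
For a solid circular section σ = 32M/(πd³), so d³ = 32M/(π σ_allow) = 32×1.6200×10^7/(π×86.40) = 1.910×10^6 mm³.
d = 124.1 mm.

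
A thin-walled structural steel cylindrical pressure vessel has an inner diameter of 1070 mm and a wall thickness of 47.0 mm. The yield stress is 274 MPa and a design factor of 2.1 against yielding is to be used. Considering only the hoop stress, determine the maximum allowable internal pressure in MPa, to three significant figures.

p_allow = 11.5 MPa

σ_allow = 274/2.1 = 130.5 MPa.
σ_h = pD/(2t) → p_allow = 2σ_allow t/D = 2×130.5×47.0/1070 = 11.46 MPa.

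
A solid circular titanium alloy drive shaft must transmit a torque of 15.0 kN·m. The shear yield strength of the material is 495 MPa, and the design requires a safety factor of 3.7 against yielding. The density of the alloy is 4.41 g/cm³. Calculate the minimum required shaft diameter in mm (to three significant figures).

Allowable shear stress τ_allow = 495/3.7 = 133.8 MPa.
For a solid shaft τ = 16T/(πd³), so d³ = 16T/(π τ_allow) = 16×1.5000×10^7/(π×133.8) = 571000 mm³.
d = (571000)^(1/3) = 82.96 mm.

d = 83.0 mm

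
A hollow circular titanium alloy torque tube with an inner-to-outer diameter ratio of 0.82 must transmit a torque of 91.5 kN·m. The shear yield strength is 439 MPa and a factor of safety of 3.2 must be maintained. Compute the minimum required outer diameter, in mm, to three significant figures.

d_o = 184 mm

τ_allow = 439/3.2 = 137.2 MPa.
For a hollow shaft τ = 16T/[πd_o³(1−k⁴)] with k = 0.82, so 1−k⁴ = 0.5479.
d_o³ = 16T/[π τ_allow (1−k⁴)] = 16×9.1500×10^7/(π×137.2×0.5479) = 6.200×10^6 mm³.
d_o = 183.7 mm.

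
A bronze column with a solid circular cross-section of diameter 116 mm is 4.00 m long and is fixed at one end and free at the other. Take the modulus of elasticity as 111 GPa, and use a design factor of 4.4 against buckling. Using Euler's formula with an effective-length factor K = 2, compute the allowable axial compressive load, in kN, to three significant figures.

P_allow = 34.6 kN

I = πd⁴/64 = π×116⁴/64 = 8.888×10^6 mm⁴.
Effective length L_e = KL = 2×4.00 m = 8000 mm.
Euler critical load P_cr = π²EI/L_e² = π²×111000×8.888×10^6/8000² = 152100 N.
P_allow = P_cr/n = 152100/4.4 = 34580 N.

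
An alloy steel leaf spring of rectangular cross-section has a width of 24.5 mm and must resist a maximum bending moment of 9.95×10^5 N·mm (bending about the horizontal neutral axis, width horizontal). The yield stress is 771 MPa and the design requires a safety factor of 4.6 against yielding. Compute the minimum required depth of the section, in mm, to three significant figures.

σ_allow = 771/4.6 = 167.6 MPa.
For a rectangular section σ = 6M/(bh²), so h² = 6M/(b σ_allow) = 6×995000/(24.5×167.6) = 1454 mm².
h = 38.13 mm.

h = 38.1 mm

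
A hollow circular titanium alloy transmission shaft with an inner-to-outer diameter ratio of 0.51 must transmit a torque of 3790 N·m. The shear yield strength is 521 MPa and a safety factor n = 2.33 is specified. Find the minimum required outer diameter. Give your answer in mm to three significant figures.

d_o = 45.2 mm

τ_allow = 521/2.33 = 223.6 MPa.
For a hollow shaft τ = 16T/[πd_o³(1−k⁴)] with k = 0.51, so 1−k⁴ = 0.9323.
d_o³ = 16T/[π τ_allow (1−k⁴)] = 16×3790000/(π×223.6×0.9323) = 92590 mm³.
d_o = 45.24 mm.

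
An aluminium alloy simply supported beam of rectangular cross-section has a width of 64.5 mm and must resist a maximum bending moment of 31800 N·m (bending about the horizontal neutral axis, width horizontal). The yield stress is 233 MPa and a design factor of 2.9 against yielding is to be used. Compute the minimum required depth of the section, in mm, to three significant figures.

σ_allow = 233/2.9 = 80.34 MPa.
For a rectangular section σ = 6M/(bh²), so h² = 6M/(b σ_allow) = 6×3.1800×10^7/(64.5×80.34) = 36820 mm².
h = 191.9 mm.

h = 192 mm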